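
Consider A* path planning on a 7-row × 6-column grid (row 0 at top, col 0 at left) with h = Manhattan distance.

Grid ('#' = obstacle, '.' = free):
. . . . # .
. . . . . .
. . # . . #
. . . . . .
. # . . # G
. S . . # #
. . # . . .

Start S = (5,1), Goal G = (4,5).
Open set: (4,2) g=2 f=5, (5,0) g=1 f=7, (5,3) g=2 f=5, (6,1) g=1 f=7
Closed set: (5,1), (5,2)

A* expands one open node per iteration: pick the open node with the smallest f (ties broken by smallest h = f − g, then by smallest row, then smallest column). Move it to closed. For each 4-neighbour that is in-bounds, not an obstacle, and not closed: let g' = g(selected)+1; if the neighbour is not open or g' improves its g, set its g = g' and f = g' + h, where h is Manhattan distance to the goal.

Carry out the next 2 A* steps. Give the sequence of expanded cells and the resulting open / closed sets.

order=[(4,2) → (4,3)]; open=[(3,2) g=3 f=7, (3,3) g=4 f=7, (5,0) g=1 f=7, (5,3) g=2 f=5, (6,1) g=1 f=7]; closed=[(4,2), (4,3), (5,1), (5,2)]

step 1: expand (4,2) (f=5, h=3) → closed; open now [(3,2) g=3 f=7, (4,3) g=3 f=5, (5,0) g=1 f=7, (5,3) g=2 f=5, (6,1) g=1 f=7]
step 2: expand (4,3) (f=5, h=2) → closed; open now [(3,2) g=3 f=7, (3,3) g=4 f=7, (5,0) g=1 f=7, (5,3) g=2 f=5, (6,1) g=1 f=7]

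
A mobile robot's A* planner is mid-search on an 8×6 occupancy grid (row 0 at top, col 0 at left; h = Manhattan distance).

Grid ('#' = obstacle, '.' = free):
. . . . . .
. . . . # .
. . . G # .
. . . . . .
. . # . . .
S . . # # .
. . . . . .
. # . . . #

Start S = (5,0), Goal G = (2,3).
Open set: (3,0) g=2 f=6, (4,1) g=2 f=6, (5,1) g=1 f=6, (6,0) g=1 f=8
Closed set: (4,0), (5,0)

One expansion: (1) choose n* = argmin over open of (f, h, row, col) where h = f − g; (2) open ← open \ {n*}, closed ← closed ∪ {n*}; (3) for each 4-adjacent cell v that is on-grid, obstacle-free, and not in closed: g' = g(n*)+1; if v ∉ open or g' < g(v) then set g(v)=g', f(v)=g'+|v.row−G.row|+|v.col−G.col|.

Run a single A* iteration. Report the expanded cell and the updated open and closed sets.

step 1: expand (3,0) (f=6, h=4) → closed; open now [(2,0) g=3 f=6, (3,1) g=3 f=6, (4,1) g=2 f=6, (5,1) g=1 f=6, (6,0) g=1 f=8]

expanded=(3,0); open=[(2,0) g=3 f=6, (3,1) g=3 f=6, (4,1) g=2 f=6, (5,1) g=1 f=6, (6,0) g=1 f=8]; closed=[(3,0), (4,0), (5,0)]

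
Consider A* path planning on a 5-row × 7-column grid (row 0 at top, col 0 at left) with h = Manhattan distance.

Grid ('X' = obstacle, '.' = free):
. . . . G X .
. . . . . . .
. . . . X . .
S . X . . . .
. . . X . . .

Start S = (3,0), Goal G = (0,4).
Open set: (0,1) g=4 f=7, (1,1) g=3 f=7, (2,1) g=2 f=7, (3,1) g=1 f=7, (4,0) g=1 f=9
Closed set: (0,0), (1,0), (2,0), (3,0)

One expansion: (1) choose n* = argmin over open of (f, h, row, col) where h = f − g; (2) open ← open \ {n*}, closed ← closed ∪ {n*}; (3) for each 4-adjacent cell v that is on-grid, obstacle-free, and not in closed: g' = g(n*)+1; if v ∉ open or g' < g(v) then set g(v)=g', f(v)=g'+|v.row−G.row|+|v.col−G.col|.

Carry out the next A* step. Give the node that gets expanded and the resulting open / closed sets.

expanded=(0,1); open=[(0,2) g=5 f=7, (1,1) g=3 f=7, (2,1) g=2 f=7, (3,1) g=1 f=7, (4,0) g=1 f=9]; closed=[(0,0), (0,1), (1,0), (2,0), (3,0)]

step 1: expand (0,1) (f=7, h=3) → closed; open now [(0,2) g=5 f=7, (1,1) g=3 f=7, (2,1) g=2 f=7, (3,1) g=1 f=7, (4,0) g=1 f=9]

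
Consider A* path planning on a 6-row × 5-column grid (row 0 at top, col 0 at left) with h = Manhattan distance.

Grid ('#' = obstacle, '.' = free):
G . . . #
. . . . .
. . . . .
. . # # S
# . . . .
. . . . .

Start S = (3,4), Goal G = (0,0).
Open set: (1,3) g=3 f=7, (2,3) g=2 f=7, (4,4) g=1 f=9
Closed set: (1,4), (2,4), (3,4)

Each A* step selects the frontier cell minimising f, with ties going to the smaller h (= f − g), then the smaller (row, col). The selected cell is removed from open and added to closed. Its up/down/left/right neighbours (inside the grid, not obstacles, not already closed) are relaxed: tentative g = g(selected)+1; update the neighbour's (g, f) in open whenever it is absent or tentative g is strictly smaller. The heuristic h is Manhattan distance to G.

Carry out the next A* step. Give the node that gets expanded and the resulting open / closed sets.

step 1: expand (1,3) (f=7, h=4) → closed; open now [(0,3) g=4 f=7, (1,2) g=4 f=7, (2,3) g=2 f=7, (4,4) g=1 f=9]

expanded=(1,3); open=[(0,3) g=4 f=7, (1,2) g=4 f=7, (2,3) g=2 f=7, (4,4) g=1 f=9]; closed=[(1,3), (1,4), (2,4), (3,4)]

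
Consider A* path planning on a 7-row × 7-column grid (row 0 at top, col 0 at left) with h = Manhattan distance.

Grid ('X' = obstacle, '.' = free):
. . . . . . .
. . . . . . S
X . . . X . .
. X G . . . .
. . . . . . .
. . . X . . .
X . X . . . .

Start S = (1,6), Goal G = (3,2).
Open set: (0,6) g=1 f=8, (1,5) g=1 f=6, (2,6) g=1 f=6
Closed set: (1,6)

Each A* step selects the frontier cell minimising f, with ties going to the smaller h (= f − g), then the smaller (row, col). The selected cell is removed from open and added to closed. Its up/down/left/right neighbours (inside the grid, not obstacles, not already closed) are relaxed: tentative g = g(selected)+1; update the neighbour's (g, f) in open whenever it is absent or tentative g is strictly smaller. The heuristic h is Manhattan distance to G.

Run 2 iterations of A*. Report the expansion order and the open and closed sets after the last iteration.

order=[(1,5) → (1,4)]; open=[(0,4) g=3 f=8, (0,5) g=2 f=8, (0,6) g=1 f=8, (1,3) g=3 f=6, (2,5) g=2 f=6, (2,6) g=1 f=6]; closed=[(1,4), (1,5), (1,6)]

step 1: expand (1,5) (f=6, h=5) → closed; open now [(0,5) g=2 f=8, (0,6) g=1 f=8, (1,4) g=2 f=6, (2,5) g=2 f=6, (2,6) g=1 f=6]
step 2: expand (1,4) (f=6, h=4) → closed; open now [(0,4) g=3 f=8, (0,5) g=2 f=8, (0,6) g=1 f=8, (1,3) g=3 f=6, (2,5) g=2 f=6, (2,6) g=1 f=6]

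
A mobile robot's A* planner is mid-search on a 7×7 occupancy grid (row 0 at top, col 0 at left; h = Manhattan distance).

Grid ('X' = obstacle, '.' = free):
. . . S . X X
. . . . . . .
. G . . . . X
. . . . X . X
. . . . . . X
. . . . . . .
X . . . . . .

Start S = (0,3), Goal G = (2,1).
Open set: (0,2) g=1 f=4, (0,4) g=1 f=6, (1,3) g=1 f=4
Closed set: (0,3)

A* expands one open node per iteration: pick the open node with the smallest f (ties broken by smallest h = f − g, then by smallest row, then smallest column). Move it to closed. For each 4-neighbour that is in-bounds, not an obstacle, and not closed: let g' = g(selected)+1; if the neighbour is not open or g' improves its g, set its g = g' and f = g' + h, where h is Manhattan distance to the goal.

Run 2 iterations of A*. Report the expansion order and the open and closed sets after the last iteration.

step 1: expand (0,2) (f=4, h=3) → closed; open now [(0,1) g=2 f=4, (0,4) g=1 f=6, (1,2) g=2 f=4, (1,3) g=1 f=4]
step 2: expand (0,1) (f=4, h=2) → closed; open now [(0,0) g=3 f=6, (0,4) g=1 f=6, (1,1) g=3 f=4, (1,2) g=2 f=4, (1,3) g=1 f=4]

order=[(0,2) → (0,1)]; open=[(0,0) g=3 f=6, (0,4) g=1 f=6, (1,1) g=3 f=4, (1,2) g=2 f=4, (1,3) g=1 f=4]; closed=[(0,1), (0,2), (0,3)]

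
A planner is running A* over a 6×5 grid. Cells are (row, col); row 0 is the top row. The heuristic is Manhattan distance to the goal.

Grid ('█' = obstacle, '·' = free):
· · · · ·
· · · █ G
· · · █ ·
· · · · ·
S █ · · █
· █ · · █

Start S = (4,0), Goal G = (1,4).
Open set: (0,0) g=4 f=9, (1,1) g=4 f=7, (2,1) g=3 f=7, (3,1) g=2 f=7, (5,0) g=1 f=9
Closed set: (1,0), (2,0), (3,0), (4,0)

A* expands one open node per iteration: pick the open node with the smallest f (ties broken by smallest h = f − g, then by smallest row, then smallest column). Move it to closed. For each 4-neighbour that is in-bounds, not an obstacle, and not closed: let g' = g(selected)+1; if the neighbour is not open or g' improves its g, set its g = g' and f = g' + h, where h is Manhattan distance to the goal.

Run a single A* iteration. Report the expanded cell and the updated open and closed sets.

step 1: expand (1,1) (f=7, h=3) → closed; open now [(0,0) g=4 f=9, (0,1) g=5 f=9, (1,2) g=5 f=7, (2,1) g=3 f=7, (3,1) g=2 f=7, (5,0) g=1 f=9]

expanded=(1,1); open=[(0,0) g=4 f=9, (0,1) g=5 f=9, (1,2) g=5 f=7, (2,1) g=3 f=7, (3,1) g=2 f=7, (5,0) g=1 f=9]; closed=[(1,0), (1,1), (2,0), (3,0), (4,0)]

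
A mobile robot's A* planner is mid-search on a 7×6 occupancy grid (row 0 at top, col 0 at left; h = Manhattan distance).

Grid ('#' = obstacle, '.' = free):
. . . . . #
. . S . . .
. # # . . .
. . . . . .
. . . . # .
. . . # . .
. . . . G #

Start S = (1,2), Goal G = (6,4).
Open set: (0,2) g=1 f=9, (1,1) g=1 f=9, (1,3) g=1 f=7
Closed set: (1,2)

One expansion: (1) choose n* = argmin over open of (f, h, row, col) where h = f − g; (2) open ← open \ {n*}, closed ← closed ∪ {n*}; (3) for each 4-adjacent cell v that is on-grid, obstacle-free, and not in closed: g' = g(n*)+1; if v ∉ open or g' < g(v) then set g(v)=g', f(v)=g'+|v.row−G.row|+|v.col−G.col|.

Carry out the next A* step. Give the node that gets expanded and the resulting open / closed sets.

expanded=(1,3); open=[(0,2) g=1 f=9, (0,3) g=2 f=9, (1,1) g=1 f=9, (1,4) g=2 f=7, (2,3) g=2 f=7]; closed=[(1,2), (1,3)]

step 1: expand (1,3) (f=7, h=6) → closed; open now [(0,2) g=1 f=9, (0,3) g=2 f=9, (1,1) g=1 f=9, (1,4) g=2 f=7, (2,3) g=2 f=7]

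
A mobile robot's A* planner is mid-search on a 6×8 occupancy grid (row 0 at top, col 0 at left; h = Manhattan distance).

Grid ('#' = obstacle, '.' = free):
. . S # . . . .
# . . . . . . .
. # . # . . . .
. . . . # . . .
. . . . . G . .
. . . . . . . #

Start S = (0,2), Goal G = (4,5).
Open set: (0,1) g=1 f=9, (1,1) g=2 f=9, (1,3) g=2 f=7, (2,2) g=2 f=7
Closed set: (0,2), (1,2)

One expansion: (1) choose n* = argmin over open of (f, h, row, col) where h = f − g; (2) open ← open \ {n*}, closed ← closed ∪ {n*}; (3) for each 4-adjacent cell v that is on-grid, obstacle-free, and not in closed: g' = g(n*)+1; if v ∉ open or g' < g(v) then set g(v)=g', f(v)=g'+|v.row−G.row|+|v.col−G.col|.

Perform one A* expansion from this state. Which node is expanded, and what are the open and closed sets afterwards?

expanded=(1,3); open=[(0,1) g=1 f=9, (1,1) g=2 f=9, (1,4) g=3 f=7, (2,2) g=2 f=7]; closed=[(0,2), (1,2), (1,3)]

step 1: expand (1,3) (f=7, h=5) → closed; open now [(0,1) g=1 f=9, (1,1) g=2 f=9, (1,4) g=3 f=7, (2,2) g=2 f=7]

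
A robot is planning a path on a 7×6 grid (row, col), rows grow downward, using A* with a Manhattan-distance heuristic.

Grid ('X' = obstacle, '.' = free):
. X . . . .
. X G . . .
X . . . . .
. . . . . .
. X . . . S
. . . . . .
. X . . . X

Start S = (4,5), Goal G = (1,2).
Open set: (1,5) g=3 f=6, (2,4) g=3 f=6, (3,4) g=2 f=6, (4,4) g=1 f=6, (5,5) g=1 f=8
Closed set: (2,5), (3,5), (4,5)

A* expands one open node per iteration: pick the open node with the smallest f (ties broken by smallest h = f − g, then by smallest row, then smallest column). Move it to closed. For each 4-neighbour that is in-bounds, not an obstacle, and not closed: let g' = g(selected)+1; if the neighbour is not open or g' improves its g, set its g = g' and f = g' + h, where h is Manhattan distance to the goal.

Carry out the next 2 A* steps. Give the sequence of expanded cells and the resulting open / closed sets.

step 1: expand (1,5) (f=6, h=3) → closed; open now [(0,5) g=4 f=8, (1,4) g=4 f=6, (2,4) g=3 f=6, (3,4) g=2 f=6, (4,4) g=1 f=6, (5,5) g=1 f=8]
step 2: expand (1,4) (f=6, h=2) → closed; open now [(0,4) g=5 f=8, (0,5) g=4 f=8, (1,3) g=5 f=6, (2,4) g=3 f=6, (3,4) g=2 f=6, (4,4) g=1 f=6, (5,5) g=1 f=8]

order=[(1,5) → (1,4)]; open=[(0,4) g=5 f=8, (0,5) g=4 f=8, (1,3) g=5 f=6, (2,4) g=3 f=6, (3,4) g=2 f=6, (4,4) g=1 f=6, (5,5) g=1 f=8]; closed=[(1,4), (1,5), (2,5), (3,5), (4,5)]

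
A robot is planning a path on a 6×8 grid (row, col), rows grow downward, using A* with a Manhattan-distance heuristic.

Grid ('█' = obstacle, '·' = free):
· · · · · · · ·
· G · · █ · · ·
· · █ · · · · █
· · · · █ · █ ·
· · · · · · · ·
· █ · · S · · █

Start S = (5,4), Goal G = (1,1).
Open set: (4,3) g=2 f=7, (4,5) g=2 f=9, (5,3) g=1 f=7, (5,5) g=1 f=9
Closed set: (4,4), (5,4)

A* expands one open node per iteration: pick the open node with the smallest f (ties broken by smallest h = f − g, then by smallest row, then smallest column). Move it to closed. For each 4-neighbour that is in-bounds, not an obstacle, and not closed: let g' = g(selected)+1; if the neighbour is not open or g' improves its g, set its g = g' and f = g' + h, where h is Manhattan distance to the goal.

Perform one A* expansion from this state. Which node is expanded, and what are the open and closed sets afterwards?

step 1: expand (4,3) (f=7, h=5) → closed; open now [(3,3) g=3 f=7, (4,2) g=3 f=7, (4,5) g=2 f=9, (5,3) g=1 f=7, (5,5) g=1 f=9]

expanded=(4,3); open=[(3,3) g=3 f=7, (4,2) g=3 f=7, (4,5) g=2 f=9, (5,3) g=1 f=7, (5,5) g=1 f=9]; closed=[(4,3), (4,4), (5,4)]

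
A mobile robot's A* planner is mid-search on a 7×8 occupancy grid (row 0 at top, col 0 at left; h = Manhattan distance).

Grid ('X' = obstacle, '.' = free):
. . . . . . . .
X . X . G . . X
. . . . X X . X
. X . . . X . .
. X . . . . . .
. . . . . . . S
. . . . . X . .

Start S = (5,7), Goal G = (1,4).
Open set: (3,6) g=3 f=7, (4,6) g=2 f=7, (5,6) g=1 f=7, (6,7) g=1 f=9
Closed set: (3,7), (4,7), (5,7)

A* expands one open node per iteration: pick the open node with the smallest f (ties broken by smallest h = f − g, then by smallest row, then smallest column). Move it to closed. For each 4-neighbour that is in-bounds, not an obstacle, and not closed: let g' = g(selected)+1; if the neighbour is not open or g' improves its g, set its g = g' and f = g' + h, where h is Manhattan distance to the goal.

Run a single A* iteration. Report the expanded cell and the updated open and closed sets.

expanded=(3,6); open=[(2,6) g=4 f=7, (4,6) g=2 f=7, (5,6) g=1 f=7, (6,7) g=1 f=9]; closed=[(3,6), (3,7), (4,7), (5,7)]

step 1: expand (3,6) (f=7, h=4) → closed; open now [(2,6) g=4 f=7, (4,6) g=2 f=7, (5,6) g=1 f=7, (6,7) g=1 f=9]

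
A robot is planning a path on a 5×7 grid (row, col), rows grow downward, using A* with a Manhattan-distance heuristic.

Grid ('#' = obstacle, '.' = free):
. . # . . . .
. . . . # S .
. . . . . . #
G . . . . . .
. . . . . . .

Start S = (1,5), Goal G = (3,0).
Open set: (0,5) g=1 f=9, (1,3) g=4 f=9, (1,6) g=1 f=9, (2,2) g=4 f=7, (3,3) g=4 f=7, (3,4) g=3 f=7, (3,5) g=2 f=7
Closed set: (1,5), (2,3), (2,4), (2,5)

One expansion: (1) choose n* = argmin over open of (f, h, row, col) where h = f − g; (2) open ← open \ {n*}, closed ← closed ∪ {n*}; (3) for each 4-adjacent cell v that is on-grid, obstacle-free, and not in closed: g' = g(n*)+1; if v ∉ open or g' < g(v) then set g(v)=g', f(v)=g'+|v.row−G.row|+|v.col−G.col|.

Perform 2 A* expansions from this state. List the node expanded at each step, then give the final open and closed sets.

order=[(2,2) → (2,1)]; open=[(0,5) g=1 f=9, (1,1) g=6 f=9, (1,2) g=5 f=9, (1,3) g=4 f=9, (1,6) g=1 f=9, (2,0) g=6 f=7, (3,1) g=6 f=7, (3,2) g=5 f=7, (3,3) g=4 f=7, (3,4) g=3 f=7, (3,5) g=2 f=7]; closed=[(1,5), (2,1), (2,2), (2,3), (2,4), (2,5)]

step 1: expand (2,2) (f=7, h=3) → closed; open now [(0,5) g=1 f=9, (1,2) g=5 f=9, (1,3) g=4 f=9, (1,6) g=1 f=9, (2,1) g=5 f=7, (3,2) g=5 f=7, (3,3) g=4 f=7, (3,4) g=3 f=7, (3,5) g=2 f=7]
step 2: expand (2,1) (f=7, h=2) → closed; open now [(0,5) g=1 f=9, (1,1) g=6 f=9, (1,2) g=5 f=9, (1,3) g=4 f=9, (1,6) g=1 f=9, (2,0) g=6 f=7, (3,1) g=6 f=7, (3,2) g=5 f=7, (3,3) g=4 f=7, (3,4) g=3 f=7, (3,5) g=2 f=7]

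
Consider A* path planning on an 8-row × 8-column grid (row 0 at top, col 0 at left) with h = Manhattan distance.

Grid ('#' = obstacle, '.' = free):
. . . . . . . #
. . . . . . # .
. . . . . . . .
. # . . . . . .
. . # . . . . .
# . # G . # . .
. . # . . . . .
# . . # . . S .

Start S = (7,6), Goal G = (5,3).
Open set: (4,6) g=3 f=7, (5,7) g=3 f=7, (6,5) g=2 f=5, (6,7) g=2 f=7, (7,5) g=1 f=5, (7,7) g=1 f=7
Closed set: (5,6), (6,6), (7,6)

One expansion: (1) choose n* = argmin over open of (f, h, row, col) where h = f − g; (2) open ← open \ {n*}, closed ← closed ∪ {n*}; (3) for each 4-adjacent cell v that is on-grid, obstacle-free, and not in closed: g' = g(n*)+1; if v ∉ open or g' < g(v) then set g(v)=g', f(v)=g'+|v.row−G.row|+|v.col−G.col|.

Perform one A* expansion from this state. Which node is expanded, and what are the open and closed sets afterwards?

step 1: expand (6,5) (f=5, h=3) → closed; open now [(4,6) g=3 f=7, (5,7) g=3 f=7, (6,4) g=3 f=5, (6,7) g=2 f=7, (7,5) g=1 f=5, (7,7) g=1 f=7]

expanded=(6,5); open=[(4,6) g=3 f=7, (5,7) g=3 f=7, (6,4) g=3 f=5, (6,7) g=2 f=7, (7,5) g=1 f=5, (7,7) g=1 f=7]; closed=[(5,6), (6,5), (6,6), (7,6)]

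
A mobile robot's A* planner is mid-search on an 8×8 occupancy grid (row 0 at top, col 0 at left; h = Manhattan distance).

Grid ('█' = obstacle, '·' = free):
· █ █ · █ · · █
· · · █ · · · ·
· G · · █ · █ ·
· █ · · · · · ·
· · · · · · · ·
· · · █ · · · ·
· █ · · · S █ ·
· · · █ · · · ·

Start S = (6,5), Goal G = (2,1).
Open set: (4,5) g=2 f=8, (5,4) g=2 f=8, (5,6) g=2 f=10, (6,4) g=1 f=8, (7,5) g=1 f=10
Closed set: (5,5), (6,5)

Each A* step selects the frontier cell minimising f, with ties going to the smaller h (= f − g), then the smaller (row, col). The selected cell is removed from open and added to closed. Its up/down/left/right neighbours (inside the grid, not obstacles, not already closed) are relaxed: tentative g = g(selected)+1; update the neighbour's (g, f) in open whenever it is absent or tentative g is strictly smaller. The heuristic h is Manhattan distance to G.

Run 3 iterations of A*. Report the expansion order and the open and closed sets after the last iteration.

order=[(4,5) → (3,5) → (2,5)]; open=[(1,5) g=5 f=10, (3,4) g=4 f=8, (3,6) g=4 f=10, (4,4) g=3 f=8, (4,6) g=3 f=10, (5,4) g=2 f=8, (5,6) g=2 f=10, (6,4) g=1 f=8, (7,5) g=1 f=10]; closed=[(2,5), (3,5), (4,5), (5,5), (6,5)]

step 1: expand (4,5) (f=8, h=6) → closed; open now [(3,5) g=3 f=8, (4,4) g=3 f=8, (4,6) g=3 f=10, (5,4) g=2 f=8, (5,6) g=2 f=10, (6,4) g=1 f=8, (7,5) g=1 f=10]
step 2: expand (3,5) (f=8, h=5) → closed; open now [(2,5) g=4 f=8, (3,4) g=4 f=8, (3,6) g=4 f=10, (4,4) g=3 f=8, (4,6) g=3 f=10, (5,4) g=2 f=8, (5,6) g=2 f=10, (6,4) g=1 f=8, (7,5) g=1 f=10]
step 3: expand (2,5) (f=8, h=4) → closed; open now [(1,5) g=5 f=10, (3,4) g=4 f=8, (3,6) g=4 f=10, (4,4) g=3 f=8, (4,6) g=3 f=10, (5,4) g=2 f=8, (5,6) g=2 f=10, (6,4) g=1 f=8, (7,5) g=1 f=10]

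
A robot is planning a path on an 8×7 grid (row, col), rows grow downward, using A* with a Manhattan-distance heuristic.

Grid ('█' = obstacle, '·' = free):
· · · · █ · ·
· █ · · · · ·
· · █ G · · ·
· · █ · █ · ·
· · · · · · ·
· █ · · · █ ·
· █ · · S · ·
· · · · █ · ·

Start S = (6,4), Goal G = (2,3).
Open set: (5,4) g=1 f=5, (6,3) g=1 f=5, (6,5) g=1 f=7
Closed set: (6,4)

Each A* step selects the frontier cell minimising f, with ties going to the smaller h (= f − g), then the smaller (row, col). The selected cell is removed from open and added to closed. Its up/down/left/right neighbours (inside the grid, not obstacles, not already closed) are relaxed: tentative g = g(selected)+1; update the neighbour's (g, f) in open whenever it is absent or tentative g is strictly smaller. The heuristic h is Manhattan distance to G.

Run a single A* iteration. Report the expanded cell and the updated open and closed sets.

step 1: expand (5,4) (f=5, h=4) → closed; open now [(4,4) g=2 f=5, (5,3) g=2 f=5, (6,3) g=1 f=5, (6,5) g=1 f=7]

expanded=(5,4); open=[(4,4) g=2 f=5, (5,3) g=2 f=5, (6,3) g=1 f=5, (6,5) g=1 f=7]; closed=[(5,4), (6,4)]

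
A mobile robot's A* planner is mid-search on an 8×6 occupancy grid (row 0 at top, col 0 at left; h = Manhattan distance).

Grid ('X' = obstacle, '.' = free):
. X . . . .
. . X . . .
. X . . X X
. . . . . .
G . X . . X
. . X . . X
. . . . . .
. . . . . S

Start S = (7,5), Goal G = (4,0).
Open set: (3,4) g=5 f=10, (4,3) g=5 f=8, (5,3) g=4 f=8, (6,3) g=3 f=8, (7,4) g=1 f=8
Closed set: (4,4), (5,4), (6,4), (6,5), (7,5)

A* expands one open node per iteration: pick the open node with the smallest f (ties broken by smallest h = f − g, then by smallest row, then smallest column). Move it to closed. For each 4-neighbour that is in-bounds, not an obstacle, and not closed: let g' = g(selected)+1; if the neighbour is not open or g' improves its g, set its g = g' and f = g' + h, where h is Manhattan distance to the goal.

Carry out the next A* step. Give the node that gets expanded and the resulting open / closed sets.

expanded=(4,3); open=[(3,3) g=6 f=10, (3,4) g=5 f=10, (5,3) g=4 f=8, (6,3) g=3 f=8, (7,4) g=1 f=8]; closed=[(4,3), (4,4), (5,4), (6,4), (6,5), (7,5)]

step 1: expand (4,3) (f=8, h=3) → closed; open now [(3,3) g=6 f=10, (3,4) g=5 f=10, (5,3) g=4 f=8, (6,3) g=3 f=8, (7,4) g=1 f=8]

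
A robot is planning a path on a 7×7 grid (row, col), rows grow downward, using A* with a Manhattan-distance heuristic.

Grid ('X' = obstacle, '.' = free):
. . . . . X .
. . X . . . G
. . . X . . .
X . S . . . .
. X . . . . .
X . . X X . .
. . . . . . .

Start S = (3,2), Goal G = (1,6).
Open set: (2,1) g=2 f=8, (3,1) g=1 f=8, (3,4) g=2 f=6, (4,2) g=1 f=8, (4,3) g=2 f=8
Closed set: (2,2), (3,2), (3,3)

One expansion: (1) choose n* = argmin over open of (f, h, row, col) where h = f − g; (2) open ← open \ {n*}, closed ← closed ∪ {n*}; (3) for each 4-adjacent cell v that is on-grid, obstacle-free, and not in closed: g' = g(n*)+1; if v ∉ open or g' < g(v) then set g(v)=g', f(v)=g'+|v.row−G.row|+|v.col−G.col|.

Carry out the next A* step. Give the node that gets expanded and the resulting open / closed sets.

expanded=(3,4); open=[(2,1) g=2 f=8, (2,4) g=3 f=6, (3,1) g=1 f=8, (3,5) g=3 f=6, (4,2) g=1 f=8, (4,3) g=2 f=8, (4,4) g=3 f=8]; closed=[(2,2), (3,2), (3,3), (3,4)]

step 1: expand (3,4) (f=6, h=4) → closed; open now [(2,1) g=2 f=8, (2,4) g=3 f=6, (3,1) g=1 f=8, (3,5) g=3 f=6, (4,2) g=1 f=8, (4,3) g=2 f=8, (4,4) g=3 f=8]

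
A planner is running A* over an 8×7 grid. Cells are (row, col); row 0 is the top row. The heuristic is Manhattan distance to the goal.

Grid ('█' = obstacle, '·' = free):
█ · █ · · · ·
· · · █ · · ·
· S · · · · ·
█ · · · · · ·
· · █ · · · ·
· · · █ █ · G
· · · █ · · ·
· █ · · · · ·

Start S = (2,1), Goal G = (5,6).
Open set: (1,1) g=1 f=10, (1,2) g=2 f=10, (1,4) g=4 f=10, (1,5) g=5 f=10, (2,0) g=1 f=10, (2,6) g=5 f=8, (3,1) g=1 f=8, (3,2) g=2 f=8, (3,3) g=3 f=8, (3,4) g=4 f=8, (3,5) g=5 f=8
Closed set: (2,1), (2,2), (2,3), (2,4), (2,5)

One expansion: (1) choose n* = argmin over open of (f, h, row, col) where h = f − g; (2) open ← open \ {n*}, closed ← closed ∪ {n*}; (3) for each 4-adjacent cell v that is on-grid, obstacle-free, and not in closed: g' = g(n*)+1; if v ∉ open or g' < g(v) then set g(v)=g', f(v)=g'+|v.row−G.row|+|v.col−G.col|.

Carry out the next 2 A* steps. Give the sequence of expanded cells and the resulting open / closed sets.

order=[(2,6) → (3,6)]; open=[(1,1) g=1 f=10, (1,2) g=2 f=10, (1,4) g=4 f=10, (1,5) g=5 f=10, (1,6) g=6 f=10, (2,0) g=1 f=10, (3,1) g=1 f=8, (3,2) g=2 f=8, (3,3) g=3 f=8, (3,4) g=4 f=8, (3,5) g=5 f=8, (4,6) g=7 f=8]; closed=[(2,1), (2,2), (2,3), (2,4), (2,5), (2,6), (3,6)]

step 1: expand (2,6) (f=8, h=3) → closed; open now [(1,1) g=1 f=10, (1,2) g=2 f=10, (1,4) g=4 f=10, (1,5) g=5 f=10, (1,6) g=6 f=10, (2,0) g=1 f=10, (3,1) g=1 f=8, (3,2) g=2 f=8, (3,3) g=3 f=8, (3,4) g=4 f=8, (3,5) g=5 f=8, (3,6) g=6 f=8]
step 2: expand (3,6) (f=8, h=2) → closed; open now [(1,1) g=1 f=10, (1,2) g=2 f=10, (1,4) g=4 f=10, (1,5) g=5 f=10, (1,6) g=6 f=10, (2,0) g=1 f=10, (3,1) g=1 f=8, (3,2) g=2 f=8, (3,3) g=3 f=8, (3,4) g=4 f=8, (3,5) g=5 f=8, (4,6) g=7 f=8]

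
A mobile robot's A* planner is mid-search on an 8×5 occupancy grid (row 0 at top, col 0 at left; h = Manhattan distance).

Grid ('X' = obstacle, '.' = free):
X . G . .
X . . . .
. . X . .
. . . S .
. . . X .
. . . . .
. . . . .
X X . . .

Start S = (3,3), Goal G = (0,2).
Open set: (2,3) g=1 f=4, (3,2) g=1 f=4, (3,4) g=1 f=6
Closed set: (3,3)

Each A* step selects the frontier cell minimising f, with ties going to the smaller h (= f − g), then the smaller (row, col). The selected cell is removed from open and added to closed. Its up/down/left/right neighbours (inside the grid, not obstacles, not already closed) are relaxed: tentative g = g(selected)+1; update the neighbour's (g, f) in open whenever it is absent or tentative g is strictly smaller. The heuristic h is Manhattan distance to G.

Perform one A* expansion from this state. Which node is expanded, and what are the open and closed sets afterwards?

expanded=(2,3); open=[(1,3) g=2 f=4, (2,4) g=2 f=6, (3,2) g=1 f=4, (3,4) g=1 f=6]; closed=[(2,3), (3,3)]

step 1: expand (2,3) (f=4, h=3) → closed; open now [(1,3) g=2 f=4, (2,4) g=2 f=6, (3,2) g=1 f=4, (3,4) g=1 f=6]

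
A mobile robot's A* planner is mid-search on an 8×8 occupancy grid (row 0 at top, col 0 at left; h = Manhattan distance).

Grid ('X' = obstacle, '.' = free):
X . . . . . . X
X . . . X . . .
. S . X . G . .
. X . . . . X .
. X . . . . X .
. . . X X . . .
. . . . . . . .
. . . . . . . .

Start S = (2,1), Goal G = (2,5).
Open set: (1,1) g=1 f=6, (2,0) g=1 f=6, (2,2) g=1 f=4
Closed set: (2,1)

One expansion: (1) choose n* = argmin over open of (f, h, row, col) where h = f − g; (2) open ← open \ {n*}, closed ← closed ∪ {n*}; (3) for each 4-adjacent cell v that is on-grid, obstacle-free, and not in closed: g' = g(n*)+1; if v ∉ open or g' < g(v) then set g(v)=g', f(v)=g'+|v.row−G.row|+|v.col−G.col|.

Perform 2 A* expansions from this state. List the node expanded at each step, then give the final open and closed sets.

step 1: expand (2,2) (f=4, h=3) → closed; open now [(1,1) g=1 f=6, (1,2) g=2 f=6, (2,0) g=1 f=6, (3,2) g=2 f=6]
step 2: expand (1,2) (f=6, h=4) → closed; open now [(0,2) g=3 f=8, (1,1) g=1 f=6, (1,3) g=3 f=6, (2,0) g=1 f=6, (3,2) g=2 f=6]

order=[(2,2) → (1,2)]; open=[(0,2) g=3 f=8, (1,1) g=1 f=6, (1,3) g=3 f=6, (2,0) g=1 f=6, (3,2) g=2 f=6]; closed=[(1,2), (2,1), (2,2)]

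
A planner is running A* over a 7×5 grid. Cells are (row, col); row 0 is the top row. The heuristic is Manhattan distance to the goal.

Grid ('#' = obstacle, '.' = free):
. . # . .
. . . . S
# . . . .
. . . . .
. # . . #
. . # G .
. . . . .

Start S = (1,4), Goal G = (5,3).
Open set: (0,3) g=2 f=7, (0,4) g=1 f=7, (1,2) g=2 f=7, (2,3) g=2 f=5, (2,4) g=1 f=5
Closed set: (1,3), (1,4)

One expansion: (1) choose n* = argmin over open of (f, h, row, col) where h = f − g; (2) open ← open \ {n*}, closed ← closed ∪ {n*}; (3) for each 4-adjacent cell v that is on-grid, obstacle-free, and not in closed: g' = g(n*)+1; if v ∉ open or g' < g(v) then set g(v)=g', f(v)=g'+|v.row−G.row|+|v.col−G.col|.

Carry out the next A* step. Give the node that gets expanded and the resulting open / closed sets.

expanded=(2,3); open=[(0,3) g=2 f=7, (0,4) g=1 f=7, (1,2) g=2 f=7, (2,2) g=3 f=7, (2,4) g=1 f=5, (3,3) g=3 f=5]; closed=[(1,3), (1,4), (2,3)]

step 1: expand (2,3) (f=5, h=3) → closed; open now [(0,3) g=2 f=7, (0,4) g=1 f=7, (1,2) g=2 f=7, (2,2) g=3 f=7, (2,4) g=1 f=5, (3,3) g=3 f=5]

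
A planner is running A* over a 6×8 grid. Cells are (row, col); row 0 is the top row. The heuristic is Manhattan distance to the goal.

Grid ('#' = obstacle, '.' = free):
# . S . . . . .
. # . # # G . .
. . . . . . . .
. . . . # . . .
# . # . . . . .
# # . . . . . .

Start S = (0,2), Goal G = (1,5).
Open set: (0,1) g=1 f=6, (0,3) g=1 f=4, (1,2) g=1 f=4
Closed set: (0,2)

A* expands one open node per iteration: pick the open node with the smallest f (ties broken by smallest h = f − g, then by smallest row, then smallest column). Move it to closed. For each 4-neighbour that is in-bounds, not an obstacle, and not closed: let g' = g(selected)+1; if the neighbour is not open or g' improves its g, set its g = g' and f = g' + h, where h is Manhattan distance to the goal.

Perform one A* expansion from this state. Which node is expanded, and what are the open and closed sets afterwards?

step 1: expand (0,3) (f=4, h=3) → closed; open now [(0,1) g=1 f=6, (0,4) g=2 f=4, (1,2) g=1 f=4]

expanded=(0,3); open=[(0,1) g=1 f=6, (0,4) g=2 f=4, (1,2) g=1 f=4]; closed=[(0,2), (0,3)]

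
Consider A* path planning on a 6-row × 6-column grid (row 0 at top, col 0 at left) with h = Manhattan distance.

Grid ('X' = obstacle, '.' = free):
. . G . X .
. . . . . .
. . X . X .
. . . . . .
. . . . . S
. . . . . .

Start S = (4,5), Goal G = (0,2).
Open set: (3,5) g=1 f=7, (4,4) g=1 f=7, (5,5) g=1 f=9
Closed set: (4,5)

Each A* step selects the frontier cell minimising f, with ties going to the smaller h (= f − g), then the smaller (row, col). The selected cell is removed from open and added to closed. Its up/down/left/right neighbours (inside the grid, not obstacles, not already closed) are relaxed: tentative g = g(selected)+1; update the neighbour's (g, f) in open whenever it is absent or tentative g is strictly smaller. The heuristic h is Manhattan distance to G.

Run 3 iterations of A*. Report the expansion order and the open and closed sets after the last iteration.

step 1: expand (3,5) (f=7, h=6) → closed; open now [(2,5) g=2 f=7, (3,4) g=2 f=7, (4,4) g=1 f=7, (5,5) g=1 f=9]
step 2: expand (2,5) (f=7, h=5) → closed; open now [(1,5) g=3 f=7, (3,4) g=2 f=7, (4,4) g=1 f=7, (5,5) g=1 f=9]
step 3: expand (1,5) (f=7, h=4) → closed; open now [(0,5) g=4 f=7, (1,4) g=4 f=7, (3,4) g=2 f=7, (4,4) g=1 f=7, (5,5) g=1 f=9]

order=[(3,5) → (2,5) → (1,5)]; open=[(0,5) g=4 f=7, (1,4) g=4 f=7, (3,4) g=2 f=7, (4,4) g=1 f=7, (5,5) g=1 f=9]; closed=[(1,5), (2,5), (3,5), (4,5)]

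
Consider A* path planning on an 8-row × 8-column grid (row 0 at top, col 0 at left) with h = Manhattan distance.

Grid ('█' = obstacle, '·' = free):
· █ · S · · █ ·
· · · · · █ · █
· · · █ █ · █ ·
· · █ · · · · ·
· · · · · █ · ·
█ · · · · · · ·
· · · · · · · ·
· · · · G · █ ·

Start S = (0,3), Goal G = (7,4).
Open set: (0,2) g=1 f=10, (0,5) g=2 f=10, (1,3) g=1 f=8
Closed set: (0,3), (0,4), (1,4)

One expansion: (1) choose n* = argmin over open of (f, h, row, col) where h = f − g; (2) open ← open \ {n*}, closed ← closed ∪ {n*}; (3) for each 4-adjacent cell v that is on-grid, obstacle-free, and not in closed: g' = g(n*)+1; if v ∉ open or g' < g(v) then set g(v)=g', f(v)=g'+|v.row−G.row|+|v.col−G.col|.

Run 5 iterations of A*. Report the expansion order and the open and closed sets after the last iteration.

step 1: expand (1,3) (f=8, h=7) → closed; open now [(0,2) g=1 f=10, (0,5) g=2 f=10, (1,2) g=2 f=10]
step 2: expand (0,5) (f=10, h=8) → closed; open now [(0,2) g=1 f=10, (1,2) g=2 f=10]
step 3: expand (1,2) (f=10, h=8) → closed; open now [(0,2) g=1 f=10, (1,1) g=3 f=12, (2,2) g=3 f=10]
step 4: expand (2,2) (f=10, h=7) → closed; open now [(0,2) g=1 f=10, (1,1) g=3 f=12, (2,1) g=4 f=12]
step 5: expand (0,2) (f=10, h=9) → closed; open now [(1,1) g=3 f=12, (2,1) g=4 f=12]

order=[(1,3) → (0,5) → (1,2) → (2,2) → (0,2)]; open=[(1,1) g=3 f=12, (2,1) g=4 f=12]; closed=[(0,2), (0,3), (0,4), (0,5), (1,2), (1,3), (1,4), (2,2)]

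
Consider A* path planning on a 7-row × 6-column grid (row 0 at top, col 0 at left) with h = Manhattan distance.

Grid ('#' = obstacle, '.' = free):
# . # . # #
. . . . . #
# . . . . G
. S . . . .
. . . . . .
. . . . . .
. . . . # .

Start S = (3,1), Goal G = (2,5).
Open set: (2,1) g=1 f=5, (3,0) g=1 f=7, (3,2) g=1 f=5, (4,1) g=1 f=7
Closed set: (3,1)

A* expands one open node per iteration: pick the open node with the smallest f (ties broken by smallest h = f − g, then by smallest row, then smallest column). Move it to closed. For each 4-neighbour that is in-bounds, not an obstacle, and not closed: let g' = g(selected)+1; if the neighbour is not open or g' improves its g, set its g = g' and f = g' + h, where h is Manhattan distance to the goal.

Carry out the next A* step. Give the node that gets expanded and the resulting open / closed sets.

expanded=(2,1); open=[(1,1) g=2 f=7, (2,2) g=2 f=5, (3,0) g=1 f=7, (3,2) g=1 f=5, (4,1) g=1 f=7]; closed=[(2,1), (3,1)]

step 1: expand (2,1) (f=5, h=4) → closed; open now [(1,1) g=2 f=7, (2,2) g=2 f=5, (3,0) g=1 f=7, (3,2) g=1 f=5, (4,1) g=1 f=7]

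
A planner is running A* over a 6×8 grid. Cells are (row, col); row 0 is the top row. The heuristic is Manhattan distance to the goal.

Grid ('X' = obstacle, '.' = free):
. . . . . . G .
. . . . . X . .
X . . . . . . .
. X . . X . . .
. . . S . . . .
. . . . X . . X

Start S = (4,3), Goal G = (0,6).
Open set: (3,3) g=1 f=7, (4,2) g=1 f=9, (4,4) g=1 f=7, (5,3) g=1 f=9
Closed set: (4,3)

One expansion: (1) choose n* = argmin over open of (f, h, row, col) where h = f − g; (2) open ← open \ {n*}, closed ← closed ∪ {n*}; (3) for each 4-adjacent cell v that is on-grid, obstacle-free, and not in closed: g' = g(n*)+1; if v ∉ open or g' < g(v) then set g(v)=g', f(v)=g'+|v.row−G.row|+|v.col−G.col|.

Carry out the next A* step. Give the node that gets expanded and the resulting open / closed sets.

expanded=(3,3); open=[(2,3) g=2 f=7, (3,2) g=2 f=9, (4,2) g=1 f=9, (4,4) g=1 f=7, (5,3) g=1 f=9]; closed=[(3,3), (4,3)]

step 1: expand (3,3) (f=7, h=6) → closed; open now [(2,3) g=2 f=7, (3,2) g=2 f=9, (4,2) g=1 f=9, (4,4) g=1 f=7, (5,3) g=1 f=9]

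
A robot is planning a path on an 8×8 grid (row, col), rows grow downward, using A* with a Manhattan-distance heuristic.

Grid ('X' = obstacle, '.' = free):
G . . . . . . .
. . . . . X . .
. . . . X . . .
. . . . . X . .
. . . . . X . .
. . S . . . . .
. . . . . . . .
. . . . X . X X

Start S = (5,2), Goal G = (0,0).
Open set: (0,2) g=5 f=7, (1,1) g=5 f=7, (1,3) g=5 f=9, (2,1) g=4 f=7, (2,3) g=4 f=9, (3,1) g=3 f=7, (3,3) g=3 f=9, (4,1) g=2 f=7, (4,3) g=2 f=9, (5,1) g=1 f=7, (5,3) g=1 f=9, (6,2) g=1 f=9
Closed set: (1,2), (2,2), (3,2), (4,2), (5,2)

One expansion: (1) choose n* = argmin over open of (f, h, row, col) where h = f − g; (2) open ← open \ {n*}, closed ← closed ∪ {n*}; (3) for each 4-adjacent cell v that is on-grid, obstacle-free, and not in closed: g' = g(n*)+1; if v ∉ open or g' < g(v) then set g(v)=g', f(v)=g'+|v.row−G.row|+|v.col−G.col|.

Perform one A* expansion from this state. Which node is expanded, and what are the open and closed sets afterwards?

expanded=(0,2); open=[(0,1) g=6 f=7, (0,3) g=6 f=9, (1,1) g=5 f=7, (1,3) g=5 f=9, (2,1) g=4 f=7, (2,3) g=4 f=9, (3,1) g=3 f=7, (3,3) g=3 f=9, (4,1) g=2 f=7, (4,3) g=2 f=9, (5,1) g=1 f=7, (5,3) g=1 f=9, (6,2) g=1 f=9]; closed=[(0,2), (1,2), (2,2), (3,2), (4,2), (5,2)]

step 1: expand (0,2) (f=7, h=2) → closed; open now [(0,1) g=6 f=7, (0,3) g=6 f=9, (1,1) g=5 f=7, (1,3) g=5 f=9, (2,1) g=4 f=7, (2,3) g=4 f=9, (3,1) g=3 f=7, (3,3) g=3 f=9, (4,1) g=2 f=7, (4,3) g=2 f=9, (5,1) g=1 f=7, (5,3) g=1 f=9, (6,2) g=1 f=9]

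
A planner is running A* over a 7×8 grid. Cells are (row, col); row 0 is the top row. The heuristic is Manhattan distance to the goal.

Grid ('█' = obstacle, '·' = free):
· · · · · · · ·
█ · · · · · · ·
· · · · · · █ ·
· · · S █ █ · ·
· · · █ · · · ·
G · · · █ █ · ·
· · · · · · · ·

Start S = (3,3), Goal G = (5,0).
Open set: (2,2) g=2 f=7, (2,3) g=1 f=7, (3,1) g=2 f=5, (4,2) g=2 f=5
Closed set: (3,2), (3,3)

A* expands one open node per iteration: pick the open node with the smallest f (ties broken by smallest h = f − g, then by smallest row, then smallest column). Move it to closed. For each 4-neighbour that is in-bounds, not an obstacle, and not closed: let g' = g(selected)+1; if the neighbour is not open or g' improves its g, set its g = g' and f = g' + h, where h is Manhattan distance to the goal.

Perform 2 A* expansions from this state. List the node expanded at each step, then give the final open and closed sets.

step 1: expand (3,1) (f=5, h=3) → closed; open now [(2,1) g=3 f=7, (2,2) g=2 f=7, (2,3) g=1 f=7, (3,0) g=3 f=5, (4,1) g=3 f=5, (4,2) g=2 f=5]
step 2: expand (3,0) (f=5, h=2) → closed; open now [(2,0) g=4 f=7, (2,1) g=3 f=7, (2,2) g=2 f=7, (2,3) g=1 f=7, (4,0) g=4 f=5, (4,1) g=3 f=5, (4,2) g=2 f=5]

order=[(3,1) → (3,0)]; open=[(2,0) g=4 f=7, (2,1) g=3 f=7, (2,2) g=2 f=7, (2,3) g=1 f=7, (4,0) g=4 f=5, (4,1) g=3 f=5, (4,2) g=2 f=5]; closed=[(3,0), (3,1), (3,2), (3,3)]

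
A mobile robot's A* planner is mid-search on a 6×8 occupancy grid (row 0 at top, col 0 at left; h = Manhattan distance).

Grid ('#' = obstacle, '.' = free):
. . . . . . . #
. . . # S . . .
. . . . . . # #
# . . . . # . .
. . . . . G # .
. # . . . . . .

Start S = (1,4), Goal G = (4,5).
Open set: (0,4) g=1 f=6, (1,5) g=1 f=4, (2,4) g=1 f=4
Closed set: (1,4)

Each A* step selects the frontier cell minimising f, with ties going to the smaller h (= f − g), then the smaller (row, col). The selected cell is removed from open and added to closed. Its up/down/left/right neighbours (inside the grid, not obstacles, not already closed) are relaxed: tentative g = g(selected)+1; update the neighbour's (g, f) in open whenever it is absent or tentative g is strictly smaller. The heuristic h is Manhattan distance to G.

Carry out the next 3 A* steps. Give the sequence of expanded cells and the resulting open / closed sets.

order=[(1,5) → (2,5) → (2,4)]; open=[(0,4) g=1 f=6, (0,5) g=2 f=6, (1,6) g=2 f=6, (2,3) g=2 f=6, (3,4) g=2 f=4]; closed=[(1,4), (1,5), (2,4), (2,5)]

step 1: expand (1,5) (f=4, h=3) → closed; open now [(0,4) g=1 f=6, (0,5) g=2 f=6, (1,6) g=2 f=6, (2,4) g=1 f=4, (2,5) g=2 f=4]
step 2: expand (2,5) (f=4, h=2) → closed; open now [(0,4) g=1 f=6, (0,5) g=2 f=6, (1,6) g=2 f=6, (2,4) g=1 f=4]
step 3: expand (2,4) (f=4, h=3) → closed; open now [(0,4) g=1 f=6, (0,5) g=2 f=6, (1,6) g=2 f=6, (2,3) g=2 f=6, (3,4) g=2 f=4]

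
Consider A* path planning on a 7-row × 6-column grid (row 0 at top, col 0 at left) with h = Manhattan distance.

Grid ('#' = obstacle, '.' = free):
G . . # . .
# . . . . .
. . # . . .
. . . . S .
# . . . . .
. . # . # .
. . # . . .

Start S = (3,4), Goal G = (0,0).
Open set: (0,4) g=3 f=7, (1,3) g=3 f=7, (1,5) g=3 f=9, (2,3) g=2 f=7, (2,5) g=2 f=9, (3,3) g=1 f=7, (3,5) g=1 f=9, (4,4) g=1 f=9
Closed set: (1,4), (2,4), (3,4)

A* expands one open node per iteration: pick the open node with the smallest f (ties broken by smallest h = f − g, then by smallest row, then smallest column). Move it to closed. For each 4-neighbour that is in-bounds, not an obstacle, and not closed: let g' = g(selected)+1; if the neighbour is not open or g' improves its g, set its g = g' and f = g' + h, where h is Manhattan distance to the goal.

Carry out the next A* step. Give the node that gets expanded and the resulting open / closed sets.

step 1: expand (0,4) (f=7, h=4) → closed; open now [(0,5) g=4 f=9, (1,3) g=3 f=7, (1,5) g=3 f=9, (2,3) g=2 f=7, (2,5) g=2 f=9, (3,3) g=1 f=7, (3,5) g=1 f=9, (4,4) g=1 f=9]

expanded=(0,4); open=[(0,5) g=4 f=9, (1,3) g=3 f=7, (1,5) g=3 f=9, (2,3) g=2 f=7, (2,5) g=2 f=9, (3,3) g=1 f=7, (3,5) g=1 f=9, (4,4) g=1 f=9]; closed=[(0,4), (1,4), (2,4), (3,4)]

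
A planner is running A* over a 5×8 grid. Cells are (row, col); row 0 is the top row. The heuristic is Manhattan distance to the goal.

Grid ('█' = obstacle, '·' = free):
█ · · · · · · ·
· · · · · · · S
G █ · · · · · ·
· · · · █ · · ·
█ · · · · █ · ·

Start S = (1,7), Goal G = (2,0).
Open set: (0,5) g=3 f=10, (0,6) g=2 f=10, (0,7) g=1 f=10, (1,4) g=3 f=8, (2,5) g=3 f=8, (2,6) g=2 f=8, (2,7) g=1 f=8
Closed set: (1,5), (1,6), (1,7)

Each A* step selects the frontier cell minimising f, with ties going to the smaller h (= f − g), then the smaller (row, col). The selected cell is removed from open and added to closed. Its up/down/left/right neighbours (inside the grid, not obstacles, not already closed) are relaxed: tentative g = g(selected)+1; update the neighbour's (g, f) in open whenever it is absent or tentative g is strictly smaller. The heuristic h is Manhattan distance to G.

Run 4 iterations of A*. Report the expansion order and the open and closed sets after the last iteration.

step 1: expand (1,4) (f=8, h=5) → closed; open now [(0,4) g=4 f=10, (0,5) g=3 f=10, (0,6) g=2 f=10, (0,7) g=1 f=10, (1,3) g=4 f=8, (2,4) g=4 f=8, (2,5) g=3 f=8, (2,6) g=2 f=8, (2,7) g=1 f=8]
step 2: expand (1,3) (f=8, h=4) → closed; open now [(0,3) g=5 f=10, (0,4) g=4 f=10, (0,5) g=3 f=10, (0,6) g=2 f=10, (0,7) g=1 f=10, (1,2) g=5 f=8, (2,3) g=5 f=8, (2,4) g=4 f=8, (2,5) g=3 f=8, (2,6) g=2 f=8, (2,7) g=1 f=8]
step 3: expand (1,2) (f=8, h=3) → closed; open now [(0,2) g=6 f=10, (0,3) g=5 f=10, (0,4) g=4 f=10, (0,5) g=3 f=10, (0,6) g=2 f=10, (0,7) g=1 f=10, (1,1) g=6 f=8, (2,2) g=6 f=8, (2,3) g=5 f=8, (2,4) g=4 f=8, (2,5) g=3 f=8, (2,6) g=2 f=8, (2,7) g=1 f=8]
step 4: expand (1,1) (f=8, h=2) → closed; open now [(0,1) g=7 f=10, (0,2) g=6 f=10, (0,3) g=5 f=10, (0,4) g=4 f=10, (0,5) g=3 f=10, (0,6) g=2 f=10, (0,7) g=1 f=10, (1,0) g=7 f=8, (2,2) g=6 f=8, (2,3) g=5 f=8, (2,4) g=4 f=8, (2,5) g=3 f=8, (2,6) g=2 f=8, (2,7) g=1 f=8]

order=[(1,4) → (1,3) → (1,2) → (1,1)]; open=[(0,1) g=7 f=10, (0,2) g=6 f=10, (0,3) g=5 f=10, (0,4) g=4 f=10, (0,5) g=3 f=10, (0,6) g=2 f=10, (0,7) g=1 f=10, (1,0) g=7 f=8, (2,2) g=6 f=8, (2,3) g=5 f=8, (2,4) g=4 f=8, (2,5) g=3 f=8, (2,6) g=2 f=8, (2,7) g=1 f=8]; closed=[(1,1), (1,2), (1,3), (1,4), (1,5), (1,6), (1,7)]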